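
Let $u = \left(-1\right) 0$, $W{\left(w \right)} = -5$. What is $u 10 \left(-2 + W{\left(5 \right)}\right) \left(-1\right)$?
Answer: $0$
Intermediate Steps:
$u = 0$
$u 10 \left(-2 + W{\left(5 \right)}\right) \left(-1\right) = 0 \cdot 10 \left(-2 - 5\right) \left(-1\right) = 0 \left(\left(-7\right) \left(-1\right)\right) = 0 \cdot 7 = 0$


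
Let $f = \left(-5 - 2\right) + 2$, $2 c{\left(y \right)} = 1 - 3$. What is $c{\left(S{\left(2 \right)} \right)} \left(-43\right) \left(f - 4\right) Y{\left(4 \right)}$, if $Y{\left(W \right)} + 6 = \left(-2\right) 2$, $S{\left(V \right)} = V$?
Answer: $3870$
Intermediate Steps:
$Y{\left(W \right)} = -10$ ($Y{\left(W \right)} = -6 - 4 = -10$)
$c{\left(y \right)} = -1$ ($c{\left(y \right)} = \frac{1 - 3}{2} = \frac{1}{2} \left(-2\right) = -1$)
$f = -5$ ($f = -7 + 2 = -5$)
$c{\left(S{\left(2 \right)} \right)} \left(-43\right) \left(f - 4\right) Y{\left(4 \right)} = \left(-1\right) \left(-43\right) \left(-5 - 4\right) \left(-10\right) = 43 \left(\left(-9\right) \left(-10\right)\right) = 43 \cdot 90 = 3870$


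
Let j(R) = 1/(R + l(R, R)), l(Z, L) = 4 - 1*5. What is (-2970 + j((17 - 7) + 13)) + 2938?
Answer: -703/22 ≈ -31.955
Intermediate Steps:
l(Z, L) = -1 (l(Z, L) = 4 - 5 = -1)
j(R) = 1/(-1 + R) (j(R) = 1/(R - 1) = 1/(-1 + R))
(-2970 + j((17 - 7) + 13)) + 2938 = (-2970 + 1/(-1 + ((17 - 7) + 13))) + 2938 = (-2970 + 1/(-1 + (10 + 13))) + 2938 = (-2970 + 1/(-1 + 23)) + 2938 = (-2970 + 1/22) + 2938 = -65339/22 + 2938 = -703/22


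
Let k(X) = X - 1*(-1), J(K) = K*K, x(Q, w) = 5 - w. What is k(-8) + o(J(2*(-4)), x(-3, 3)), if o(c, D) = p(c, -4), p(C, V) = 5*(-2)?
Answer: -17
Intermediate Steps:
J(K) = K**2
p(C, V) = -10
o(c, D) = -10
k(X) = 1 + X (k(X) = X + 1 = 1 + X)
k(-8) + o(J(2*(-4)), x(-3, 3)) = (1 - 8) - 10 = -7 - 10 = -17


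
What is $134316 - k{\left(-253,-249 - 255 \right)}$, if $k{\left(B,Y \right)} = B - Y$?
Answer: $134065$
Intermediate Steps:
$134316 - k{\left(-253,-249 - 255 \right)} = 134316 - \left(-253 - \left(-249 - 255\right)\right) = 134316 - \left(-253 - -504\right) = 134316 - \left(-253 + 504\right) = 134316 - 251 = 134065$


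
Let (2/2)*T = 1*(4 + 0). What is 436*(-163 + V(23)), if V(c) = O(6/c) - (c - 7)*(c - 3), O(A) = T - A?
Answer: -4806028/23 ≈ -2.0896e+5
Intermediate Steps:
T = 4 (T = 1*(4 + 0) = 1*4 = 4)
O(A) = 4 - A
V(c) = 4 - 6/c - (-7 + c)*(-3 + c) (V(c) = (4 - 6/c) - (c - 7)*(c - 3) = (4 - 6/c) - (-7 + c)*(-3 + c) = 4 - 6/c - (-7 + c)*(-3 + c))
436*(-163 + V(23)) = 436*(-163 + (-17 - 1*23² - 6/23 + 10*23)) = 436*(-163 + (-17 - 1*529 - 6*1/23 + 230)) = 436*(-163 + (-17 - 529 - 6/23 + 230)) = 436*(-163 - 7274/23) = 436*(-11023/23) = -4806028/23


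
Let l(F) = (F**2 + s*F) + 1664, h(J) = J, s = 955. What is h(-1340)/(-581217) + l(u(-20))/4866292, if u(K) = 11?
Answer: 6831994105/1414185818682 ≈ 0.0048310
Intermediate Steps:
l(F) = 1664 + F**2 + 955*F (l(F) = (F**2 + 955*F) + 1664 = 1664 + F**2 + 955*F)
h(-1340)/(-581217) + l(u(-20))/4866292 = -1340/(-581217) + (1664 + 11**2 + 955*11)/4866292 = -1340*(-1/581217) + (1664 + 121 + 10505)*(1/4866292) = 1340/581217 + 12290*(1/4866292) = 1340/581217 + 6145/2433146 = 6831994105/1414185818682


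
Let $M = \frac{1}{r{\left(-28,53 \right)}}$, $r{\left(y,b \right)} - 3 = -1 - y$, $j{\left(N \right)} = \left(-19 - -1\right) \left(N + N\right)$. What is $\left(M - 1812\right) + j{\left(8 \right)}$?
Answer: $- \frac{62999}{30} \approx -2100.0$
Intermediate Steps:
$j{\left(N \right)} = - 36 N$ ($j{\left(N \right)} = \left(-19 + 1\right) 2 N = - 18 \cdot 2 N = - 36 N$)
$r{\left(y,b \right)} = 2 - y$ ($r{\left(y,b \right)} = 3 - \left(1 + y\right) = 2 - y$)
$M = \frac{1}{30}$ ($M = \frac{1}{2 - -28} = \frac{1}{2 + 28} = \frac{1}{30} \approx 0.033333$)
$\left(M - 1812\right) + j{\left(8 \right)} = \left(\frac{1}{30} - 1812\right) - 288 = - \frac{54359}{30} - 288 = - \frac{62999}{30}$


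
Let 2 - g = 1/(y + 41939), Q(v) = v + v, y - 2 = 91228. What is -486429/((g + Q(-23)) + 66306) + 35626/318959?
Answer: -20346925787603057/2814508338547643 ≈ -7.2293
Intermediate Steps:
y = 91230 (y = 2 + 91228 = 91230)
Q(v) = 2*v
g = 266337/133169 (g = 2 - 1/(91230 + 41939) = 2 - 1/133169 = 266337/133169 ≈ 2.0000)
-486429/((g + Q(-23)) + 66306) + 35626/318959 = -486429/((266337/133169 + 2*(-23)) + 66306) + 35626/318959 = -486429/((266337/133169 - 46) + 66306) + 35626*(1/318959) = -486429/(-5859437/133169 + 66306) + 35626/318959 = -486429/8824044277/133169 + 35626/318959 = -486429*133169/8824044277 + 35626/318959 = -64777263501/8824044277 + 35626/318959 = -20346925787603057/2814508338547643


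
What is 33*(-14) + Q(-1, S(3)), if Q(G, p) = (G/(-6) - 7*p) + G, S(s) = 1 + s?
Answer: -2945/6 ≈ -490.83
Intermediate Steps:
Q(G, p) = -7*p + 5*G/6 (Q(G, p) = (-G/6 - 7*p) + G = (-7*p - G/6) + G = -7*p + 5*G/6)
33*(-14) + Q(-1, S(3)) = 33*(-14) + (-7*(1 + 3) + (⅚)*(-1)) = -462 + (-7*4 - ⅚) = -462 + (-28 - ⅚) = -462 - 173/6 = -2945/6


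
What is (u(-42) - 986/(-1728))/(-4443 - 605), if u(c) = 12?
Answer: -10861/4361472 ≈ -0.0024902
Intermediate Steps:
(u(-42) - 986/(-1728))/(-4443 - 605) = (12 - 986/(-1728))/(-4443 - 605) = (12 - 986*(-1/1728))/(-5048) = (12 + 493/864)*(-1/5048) = (10861/864)*(-1/5048) = -10861/4361472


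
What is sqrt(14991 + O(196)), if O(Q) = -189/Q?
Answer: sqrt(2938047)/14 ≈ 122.43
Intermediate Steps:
sqrt(14991 + O(196)) = sqrt(14991 - 189/196) = sqrt(14991 - 189*1/196) = sqrt(14991 - 27/28) = sqrt(419721/28) = sqrt(2938047)/14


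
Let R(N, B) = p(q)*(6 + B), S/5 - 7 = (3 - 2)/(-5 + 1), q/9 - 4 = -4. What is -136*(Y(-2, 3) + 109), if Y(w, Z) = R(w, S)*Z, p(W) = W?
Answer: -14824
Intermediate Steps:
q = 0 (q = 36 + 9*(-4) = 36 - 36 = 0)
S = 135/4 (S = 35 + 5*((3 - 2)/(-5 + 1)) = 35 + 5*(1/(-4)) = 35 + 5*(1*(-1/4)) = 35 + 5*(-1/4) = 35 - 5/4 = 135/4 ≈ 33.750)
R(N, B) = 0 (R(N, B) = 0*(6 + B) = 0)
Y(w, Z) = 0 (Y(w, Z) = 0*Z = 0)
-136*(Y(-2, 3) + 109) = -136*(0 + 109) = -136*109 = -14824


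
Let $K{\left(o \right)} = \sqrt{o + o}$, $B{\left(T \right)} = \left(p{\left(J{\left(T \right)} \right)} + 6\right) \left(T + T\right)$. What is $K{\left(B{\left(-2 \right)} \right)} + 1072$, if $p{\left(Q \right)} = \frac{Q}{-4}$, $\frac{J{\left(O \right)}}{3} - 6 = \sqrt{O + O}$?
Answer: $1072 + 2 \sqrt{-3 + 3 i} \approx 1073.6 + 3.806 i$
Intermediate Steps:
$J{\left(O \right)} = 18 + 3 \sqrt{2} \sqrt{O}$ ($J{\left(O \right)} = 18 + 3 \sqrt{O + O} = 18 + 3 \sqrt{2 O} = 18 + 3 \sqrt{2} \sqrt{O}$)
$p{\left(Q \right)} = - \frac{Q}{4}$ ($p{\left(Q \right)} = Q \left(- \frac{1}{4}\right) = - \frac{Q}{4}$)
$B{\left(T \right)} = 2 T \left(\frac{3}{2} - \frac{3 \sqrt{2} \sqrt{T}}{4}\right)$ ($B{\left(T \right)} = \left(- \frac{18 + 3 \sqrt{2} \sqrt{T}}{4} + 6\right) \left(T + T\right) = \left(\left(- \frac{9}{2} - \frac{3 \sqrt{2} \sqrt{T}}{4}\right) + 6\right) 2 T = \left(\frac{3}{2} - \frac{3 \sqrt{2} \sqrt{T}}{4}\right) 2 T = 2 T \left(\frac{3}{2} - \frac{3 \sqrt{2} \sqrt{T}}{4}\right)$)
$K{\left(o \right)} = \sqrt{2} \sqrt{o}$ ($K{\left(o \right)} = \sqrt{2 o} = \sqrt{2} \sqrt{o}$)
$K{\left(B{\left(-2 \right)} \right)} + 1072 = \sqrt{2} \sqrt{3 \left(-2\right) - \frac{3 \sqrt{2} \left(-2\right)^{\frac{3}{2}}}{2}} + 1072 = \sqrt{2} \sqrt{-6 - \frac{3 \sqrt{2} \left(- 2 i \sqrt{2}\right)}{2}} + 1072 = \sqrt{2} \sqrt{-6 + 6 i} + 1072 = 1072 + \sqrt{2} \sqrt{-6 + 6 i}$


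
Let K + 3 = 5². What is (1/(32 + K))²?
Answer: 1/2916 ≈ 0.00034294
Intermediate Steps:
K = 22 (K = -3 + 5² = -3 + 25 = 22)
(1/(32 + K))² = (1/(32 + 22))² = (1/54)² = 1/2916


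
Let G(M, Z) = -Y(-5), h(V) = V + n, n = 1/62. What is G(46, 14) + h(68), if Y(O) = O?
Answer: 4527/62 ≈ 73.016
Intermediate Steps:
n = 1/62 ≈ 0.016129
h(V) = 1/62 + V (h(V) = V + 1/62 = 1/62 + V)
G(M, Z) = 5 (G(M, Z) = -1*(-5) = 5)
G(46, 14) + h(68) = 5 + (1/62 + 68) = 5 + 4217/62 = 4527/62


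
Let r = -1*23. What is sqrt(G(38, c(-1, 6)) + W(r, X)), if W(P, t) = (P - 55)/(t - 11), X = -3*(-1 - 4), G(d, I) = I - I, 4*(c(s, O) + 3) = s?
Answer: I*sqrt(78)/2 ≈ 4.4159*I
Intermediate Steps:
c(s, O) = -3 + s/4
G(d, I) = 0
r = -23
X = 15 (X = -3*(-5) = 15)
W(P, t) = (-55 + P)/(-11 + t)
sqrt(G(38, c(-1, 6)) + W(r, X)) = sqrt(0 + (-55 - 23)/(-11 + 15)) = sqrt(0 - 78/4) = sqrt(0 + (1/4)*(-78)) = sqrt(0 - 39/2) = sqrt(-39/2) = I*sqrt(78)/2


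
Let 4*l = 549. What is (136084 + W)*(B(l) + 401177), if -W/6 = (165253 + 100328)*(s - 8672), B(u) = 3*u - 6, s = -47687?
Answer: 72130216214017849/2 ≈ 3.6065e+16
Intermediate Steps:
l = 549/4 (l = (¼)*549 = 549/4 ≈ 137.25)
B(u) = -6 + 3*u
W = 89807277474 (W = -6*(165253 + 100328)*(-47687 - 8672) = -1593486*(-56359) = -6*(-14967879579) = 89807277474)
(136084 + W)*(B(l) + 401177) = (136084 + 89807277474)*((-6 + 3*(549/4)) + 401177) = 89807413558*((-6 + 1647/4) + 401177) = 89807413558*(1623/4 + 401177) = 89807413558*(1606331/4) = 72130216214017849/2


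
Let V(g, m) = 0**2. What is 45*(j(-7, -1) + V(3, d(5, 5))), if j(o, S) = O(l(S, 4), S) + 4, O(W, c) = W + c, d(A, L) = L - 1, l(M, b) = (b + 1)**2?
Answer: 1260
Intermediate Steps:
l(M, b) = (1 + b)**2
d(A, L) = -1 + L
j(o, S) = 29 + S (j(o, S) = ((1 + 4)**2 + S) + 4 = (5**2 + S) + 4 = (25 + S) + 4 = 29 + S)
V(g, m) = 0
45*(j(-7, -1) + V(3, d(5, 5))) = 45*((29 - 1) + 0) = 45*(28 + 0) = 45*28 = 1260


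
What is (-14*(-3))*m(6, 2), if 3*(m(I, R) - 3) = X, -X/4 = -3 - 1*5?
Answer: 574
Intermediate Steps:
X = 32 (X = -4*(-3 - 1*5) = -4*(-3 - 5) = -4*(-8) = 32)
m(I, R) = 41/3 (m(I, R) = 3 + (⅓)*32 = 3 + 32/3 = 41/3)
(-14*(-3))*m(6, 2) = -14*(-3)*(41/3) = 42*(41/3) = 574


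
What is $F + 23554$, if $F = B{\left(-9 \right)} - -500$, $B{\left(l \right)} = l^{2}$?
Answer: $24135$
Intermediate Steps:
$F = 581$ ($F = \left(-9\right)^{2} - -500 = 81 + 500 = 581$)
$F + 23554 = 581 + 23554 = 24135$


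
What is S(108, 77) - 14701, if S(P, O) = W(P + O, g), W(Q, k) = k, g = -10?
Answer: -14711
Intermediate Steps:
S(P, O) = -10
S(108, 77) - 14701 = -10 - 14701 = -14711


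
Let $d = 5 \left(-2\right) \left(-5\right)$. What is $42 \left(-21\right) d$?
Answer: $-44100$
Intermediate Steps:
$d = 50$ ($d = \left(-10\right) \left(-5\right) = 50$)
$42 \left(-21\right) d = 42 \left(-21\right) 50 = \left(-882\right) 50 = -44100$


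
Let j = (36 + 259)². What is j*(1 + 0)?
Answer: 87025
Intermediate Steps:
j = 87025 (j = 295² = 87025)
j*(1 + 0) = 87025*(1 + 0) = 87025*1 = 87025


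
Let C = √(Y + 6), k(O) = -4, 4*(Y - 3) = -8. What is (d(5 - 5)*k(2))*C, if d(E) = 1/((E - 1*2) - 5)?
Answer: 4*√7/7 ≈ 1.5119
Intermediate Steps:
Y = 1 (Y = 3 + (¼)*(-8) = 3 - 2 = 1)
C = √7 (C = √(1 + 6) = √7 ≈ 2.6458)
d(E) = 1/(-7 + E) (d(E) = 1/((E - 2) - 5) = 1/((-2 + E) - 5) = 1/(-7 + E))
(d(5 - 5)*k(2))*C = (-4/(-7 + (5 - 5)))*√7 = (-4/(-7 + 0))*√7 = (-4/(-7))*√7 = (-⅐*(-4))*√7 = 4*√7/7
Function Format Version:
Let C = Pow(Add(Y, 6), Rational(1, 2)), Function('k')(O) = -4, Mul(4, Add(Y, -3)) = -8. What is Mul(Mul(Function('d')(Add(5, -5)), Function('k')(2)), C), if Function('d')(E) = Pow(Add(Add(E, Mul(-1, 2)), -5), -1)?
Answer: Mul(Rational(4, 7), Pow(7, Rational(1, 2))) ≈ 1.5119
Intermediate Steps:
Y = 1 (Y = Add(3, Mul(Rational(1, 4), -8)) = Add(3, -2) = 1)
C = Pow(7, Rational(1, 2)) (C = Pow(Add(1, 6), Rational(1, 2)) = Pow(7, Rational(1, 2)) ≈ 2.6458)
Function('d')(E) = Pow(Add(-7, E), -1) (Function('d')(E) = Pow(Add(Add(E, -2), -5), -1) = Pow(Add(Add(-2, E), -5), -1) = Pow(Add(-7, E), -1))
Mul(Mul(Function('d')(Add(5, -5)), Function('k')(2)), C) = Mul(Mul(Pow(Add(-7, Add(5, -5)), -1), -4), Pow(7, Rational(1, 2))) = Mul(Mul(Pow(Add(-7, 0), -1), -4), Pow(7, Rational(1, 2))) = Mul(Mul(Pow(-7, -1), -4), Pow(7, Rational(1, 2))) = Mul(Mul(Rational(-1, 7), -4), Pow(7, Rational(1, 2))) = Mul(Rational(4, 7), Pow(7, Rational(1, 2)))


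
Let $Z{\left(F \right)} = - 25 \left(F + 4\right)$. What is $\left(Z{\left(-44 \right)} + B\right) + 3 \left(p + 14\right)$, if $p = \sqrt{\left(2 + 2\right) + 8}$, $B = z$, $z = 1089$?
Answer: $2131 + 6 \sqrt{3} \approx 2141.4$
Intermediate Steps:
$B = 1089$
$Z{\left(F \right)} = -100 - 25 F$ ($Z{\left(F \right)} = - 25 \left(4 + F\right) = -100 - 25 F$)
$p = 2 \sqrt{3}$ ($p = \sqrt{4 + 8} = \sqrt{12} = 2 \sqrt{3} \approx 3.4641$)
$\left(Z{\left(-44 \right)} + B\right) + 3 \left(p + 14\right) = \left(\left(-100 - -1100\right) + 1089\right) + 3 \left(2 \sqrt{3} + 14\right) = \left(\left(-100 + 1100\right) + 1089\right) + 3 \left(14 + 2 \sqrt{3}\right) = \left(1000 + 1089\right) + \left(42 + 6 \sqrt{3}\right) = 2089 + \left(42 + 6 \sqrt{3}\right) = 2131 + 6 \sqrt{3}$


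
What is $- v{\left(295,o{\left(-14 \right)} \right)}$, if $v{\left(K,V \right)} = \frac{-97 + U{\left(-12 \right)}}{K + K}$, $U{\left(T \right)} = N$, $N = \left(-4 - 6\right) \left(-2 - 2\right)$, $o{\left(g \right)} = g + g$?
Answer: $\frac{57}{590} \approx 0.09661$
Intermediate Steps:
$o{\left(g \right)} = 2 g$
$N = 40$ ($N = \left(-10\right) \left(-4\right) = 40$)
$U{\left(T \right)} = 40$
$v{\left(K,V \right)} = - \frac{57}{2 K}$ ($v{\left(K,V \right)} = \frac{-97 + 40}{K + K} = - \frac{57}{2 K}$)
$- v{\left(295,o{\left(-14 \right)} \right)} = - \frac{-57}{2 \cdot 295} = \left(-1\right) \left(- \frac{57}{590}\right) = \frac{57}{590}$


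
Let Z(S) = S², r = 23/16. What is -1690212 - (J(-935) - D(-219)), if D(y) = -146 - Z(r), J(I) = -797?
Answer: -432528145/256 ≈ -1.6896e+6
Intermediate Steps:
r = 23/16 (r = 23*(1/16) = 23/16 ≈ 1.4375)
D(y) = -37905/256 (D(y) = -146 - (23/16)² = -146 - 1*529/256 = -146 - 529/256 = -37905/256)
-1690212 - (J(-935) - D(-219)) = -1690212 - (-797 - 1*(-37905/256)) = -1690212 - (-797 + 37905/256) = -1690212 - 1*(-166127/256) = -1690212 + 166127/256 = -432528145/256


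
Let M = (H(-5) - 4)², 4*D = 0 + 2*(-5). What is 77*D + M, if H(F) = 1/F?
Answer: -8743/50 ≈ -174.86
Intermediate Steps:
D = -5/2 (D = (0 + 2*(-5))/4 = (0 - 10)/4 = (¼)*(-10) = -5/2 ≈ -2.5000)
M = 441/25 (M = (1/(-5) - 4)² = (-⅕ - 4)² = (-21/5)² = 441/25 ≈ 17.640)
77*D + M = 77*(-5/2) + 441/25 = -385/2 + 441/25 = -8743/50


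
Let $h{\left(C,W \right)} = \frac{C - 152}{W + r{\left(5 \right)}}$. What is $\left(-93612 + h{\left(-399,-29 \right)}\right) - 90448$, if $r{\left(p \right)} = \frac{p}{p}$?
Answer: $- \frac{5153129}{28} \approx -1.8404 \cdot 10^{5}$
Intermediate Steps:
$r{\left(p \right)} = 1$
$h{\left(C,W \right)} = \frac{-152 + C}{1 + W}$ ($h{\left(C,W \right)} = \frac{C - 152}{W + 1} = \frac{-152 + C}{1 + W}$)
$\left(-93612 + h{\left(-399,-29 \right)}\right) - 90448 = \left(-93612 + \frac{-152 - 399}{1 - 29}\right) - 90448 = \left(-93612 + \frac{1}{-28} \left(-551\right)\right) - 90448 = \left(-93612 - - \frac{551}{28}\right) - 90448 = \left(-93612 + \frac{551}{28}\right) - 90448 = - \frac{2620585}{28} - 90448 = - \frac{5153129}{28}$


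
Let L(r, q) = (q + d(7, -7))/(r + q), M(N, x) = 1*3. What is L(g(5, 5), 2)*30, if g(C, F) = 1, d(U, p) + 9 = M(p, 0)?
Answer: -40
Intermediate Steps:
M(N, x) = 3
d(U, p) = -6 (d(U, p) = -9 + 3 = -6)
L(r, q) = (-6 + q)/(q + r) (L(r, q) = (q - 6)/(r + q) = (-6 + q)/(q + r))
L(g(5, 5), 2)*30 = ((-6 + 2)/(2 + 1))*30 = (-4/3)*30 = ((⅓)*(-4))*30 = -4/3*30 = -40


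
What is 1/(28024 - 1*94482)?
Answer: -1/66458 ≈ -1.5047e-5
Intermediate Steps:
1/(28024 - 1*94482) = 1/(28024 - 94482) = 1/(-66458) = -1/66458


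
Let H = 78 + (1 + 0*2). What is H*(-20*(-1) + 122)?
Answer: 11218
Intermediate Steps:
H = 79 (H = 78 + (1 + 0) = 78 + 1 = 79)
H*(-20*(-1) + 122) = 79*(-20*(-1) + 122) = 79*(20 + 122) = 79*142 = 11218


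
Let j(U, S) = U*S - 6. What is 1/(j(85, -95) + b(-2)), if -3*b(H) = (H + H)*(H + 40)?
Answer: -3/24091 ≈ -0.00012453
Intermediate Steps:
j(U, S) = -6 + S*U (j(U, S) = S*U - 6 = -6 + S*U)
b(H) = -2*H*(40 + H)/3 (b(H) = -(H + H)*(H + 40)/3 = -2*H*(40 + H)/3)
1/(j(85, -95) + b(-2)) = 1/((-6 - 95*85) - ⅔*(-2)*(40 - 2)) = 1/((-6 - 8075) - ⅔*(-2)*38) = 1/(-8081 + 152/3) = 1/(-24091/3) = -3/24091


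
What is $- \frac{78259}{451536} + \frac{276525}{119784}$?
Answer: $\frac{209215247}{97983312} \approx 2.1352$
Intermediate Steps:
$- \frac{78259}{451536} + \frac{276525}{119784} = \left(-78259\right) \frac{1}{451536} + 276525 \cdot \frac{1}{119784} = - \frac{78259}{451536} + \frac{92175}{39928} = \frac{209215247}{97983312}$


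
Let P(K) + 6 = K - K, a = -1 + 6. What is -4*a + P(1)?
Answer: -26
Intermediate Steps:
a = 5
P(K) = -6 (P(K) = -6 + (K - K) = -6 + 0 = -6)
-4*a + P(1) = -4*5 - 6 = -20 - 6 = -26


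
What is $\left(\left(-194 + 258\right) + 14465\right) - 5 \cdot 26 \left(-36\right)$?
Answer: $19209$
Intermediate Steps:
$\left(\left(-194 + 258\right) + 14465\right) - 5 \cdot 26 \left(-36\right) = \left(64 + 14465\right) - 130 \left(-36\right) = 14529 - -4680 = 14529 + 4680 = 19209$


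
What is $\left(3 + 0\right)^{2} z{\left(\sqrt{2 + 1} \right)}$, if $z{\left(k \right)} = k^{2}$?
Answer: $27$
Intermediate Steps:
$\left(3 + 0\right)^{2} z{\left(\sqrt{2 + 1} \right)} = \left(3 + 0\right)^{2} \left(\sqrt{2 + 1}\right)^{2} = 3^{2} \left(\sqrt{3}\right)^{2} = 9 \cdot 3 = 27$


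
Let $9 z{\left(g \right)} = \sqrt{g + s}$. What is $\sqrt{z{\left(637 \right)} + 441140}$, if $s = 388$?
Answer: $\frac{\sqrt{3970260 + 5 \sqrt{41}}}{3} \approx 664.19$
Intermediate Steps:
$z{\left(g \right)} = \frac{\sqrt{388 + g}}{9}$ ($z{\left(g \right)} = \frac{\sqrt{g + 388}}{9} = \frac{\sqrt{388 + g}}{9}$)
$\sqrt{z{\left(637 \right)} + 441140} = \sqrt{\frac{\sqrt{388 + 637}}{9} + 441140} = \sqrt{\frac{\sqrt{1025}}{9} + 441140} = \sqrt{\frac{5 \sqrt{41}}{9} + 441140} = \sqrt{441140 + \frac{5 \sqrt{41}}{9}}$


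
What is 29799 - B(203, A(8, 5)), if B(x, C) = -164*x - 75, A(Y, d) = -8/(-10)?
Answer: 63166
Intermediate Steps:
A(Y, d) = ⅘ (A(Y, d) = -8*(-⅒) = ⅘)
B(x, C) = -75 - 164*x
29799 - B(203, A(8, 5)) = 29799 - (-75 - 164*203) = 29799 - (-75 - 33292) = 29799 - 1*(-33367) = 29799 + 33367 = 63166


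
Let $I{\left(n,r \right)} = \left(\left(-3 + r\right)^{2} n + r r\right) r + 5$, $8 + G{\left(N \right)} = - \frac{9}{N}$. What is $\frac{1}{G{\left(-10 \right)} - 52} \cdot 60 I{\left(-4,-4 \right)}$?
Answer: $- \frac{145000}{197} \approx -736.04$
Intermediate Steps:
$G{\left(N \right)} = -8 - \frac{9}{N}$
$I{\left(n,r \right)} = 5 + r \left(r^{2} + n \left(-3 + r\right)^{2}\right)$ ($I{\left(n,r \right)} = \left(n \left(-3 + r\right)^{2} + r^{2}\right) r + 5 = \left(r^{2} + n \left(-3 + r\right)^{2}\right) r + 5 = r \left(r^{2} + n \left(-3 + r\right)^{2}\right) + 5 = 5 + r \left(r^{2} + n \left(-3 + r\right)^{2}\right)$)
$\frac{1}{G{\left(-10 \right)} - 52} \cdot 60 I{\left(-4,-4 \right)} = \frac{1}{\left(-8 - \frac{9}{-10}\right) - 52} \cdot 60 \left(5 + \left(-4\right)^{3} - - 16 \left(-3 - 4\right)^{2}\right) = \frac{1}{\left(-8 - - \frac{9}{10}\right) - 52} \cdot 60 \left(5 - 64 - - 16 \left(-7\right)^{2}\right) = \frac{1}{\left(-8 + \frac{9}{10}\right) - 52} \cdot 60 \left(5 - 64 - \left(-16\right) 49\right) = \frac{1}{- \frac{71}{10} - 52} \cdot 60 \left(5 - 64 + 784\right) = \frac{1}{- \frac{591}{10}} \cdot 60 \cdot 725 = \left(- \frac{10}{591}\right) 60 \cdot 725 = \left(- \frac{200}{197}\right) 725 = - \frac{145000}{197}$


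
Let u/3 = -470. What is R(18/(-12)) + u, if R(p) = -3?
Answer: -1413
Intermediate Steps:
u = -1410 (u = 3*(-470) = -1410)
R(18/(-12)) + u = -3 - 1410 = -1413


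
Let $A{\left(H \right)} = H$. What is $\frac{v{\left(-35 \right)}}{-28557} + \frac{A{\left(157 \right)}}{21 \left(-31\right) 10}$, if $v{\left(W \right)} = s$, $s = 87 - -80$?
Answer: $- \frac{11119}{371070} \approx -0.029965$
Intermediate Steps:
$s = 167$ ($s = 87 + 80 = 167$)
$v{\left(W \right)} = 167$
$\frac{v{\left(-35 \right)}}{-28557} + \frac{A{\left(157 \right)}}{21 \left(-31\right) 10} = \frac{167}{-28557} + \frac{157}{21 \left(-31\right) 10} = 167 \left(- \frac{1}{28557}\right) + \frac{157}{\left(-651\right) 10} = - \frac{1}{171} + \frac{157}{-6510} = - \frac{1}{171} + 157 \left(- \frac{1}{6510}\right) = - \frac{1}{171} - \frac{157}{6510} = - \frac{11119}{371070}$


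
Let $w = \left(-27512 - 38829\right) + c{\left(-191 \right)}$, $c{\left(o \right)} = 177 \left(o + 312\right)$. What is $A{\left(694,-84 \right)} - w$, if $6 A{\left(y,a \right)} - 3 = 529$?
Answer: $\frac{135038}{3} \approx 45013.0$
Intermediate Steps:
$A{\left(y,a \right)} = \frac{266}{3}$ ($A{\left(y,a \right)} = \frac{1}{2} + \frac{1}{6} \cdot 529 = \frac{1}{2} + \frac{529}{6} = \frac{266}{3}$)
$c{\left(o \right)} = 55224 + 177 o$ ($c{\left(o \right)} = 177 \left(312 + o\right) = 55224 + 177 o$)
$w = -44924$ ($w = \left(-27512 - 38829\right) + \left(55224 + 177 \left(-191\right)\right) = -66341 + \left(55224 - 33807\right) = -66341 + 21417 = -44924$)
$A{\left(694,-84 \right)} - w = \frac{266}{3} - -44924 = \frac{266}{3} + 44924 = \frac{135038}{3}$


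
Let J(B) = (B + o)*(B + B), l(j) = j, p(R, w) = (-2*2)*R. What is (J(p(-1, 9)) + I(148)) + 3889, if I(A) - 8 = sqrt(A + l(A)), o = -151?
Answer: 2721 + 2*sqrt(74) ≈ 2738.2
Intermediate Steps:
p(R, w) = -4*R
J(B) = 2*B*(-151 + B) (J(B) = (B - 151)*(B + B) = (-151 + B)*(2*B) = 2*B*(-151 + B))
I(A) = 8 + sqrt(2)*sqrt(A) (I(A) = 8 + sqrt(A + A) = 8 + sqrt(2*A) = 8 + sqrt(2)*sqrt(A))
(J(p(-1, 9)) + I(148)) + 3889 = (2*(-4*(-1))*(-151 - 4*(-1)) + (8 + sqrt(2)*sqrt(148))) + 3889 = (2*4*(-151 + 4) + (8 + sqrt(2)*(2*sqrt(37)))) + 3889 = (2*4*(-147) + (8 + 2*sqrt(74))) + 3889 = (-1176 + (8 + 2*sqrt(74))) + 3889 = (-1168 + 2*sqrt(74)) + 3889 = 2721 + 2*sqrt(74)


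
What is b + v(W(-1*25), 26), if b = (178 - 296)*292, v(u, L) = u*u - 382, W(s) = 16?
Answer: -34582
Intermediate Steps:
v(u, L) = -382 + u**2 (v(u, L) = u**2 - 382 = -382 + u**2)
b = -34456 (b = -118*292 = -34456)
b + v(W(-1*25), 26) = -34456 + (-382 + 16**2) = -34456 + (-382 + 256) = -34456 - 126 = -34582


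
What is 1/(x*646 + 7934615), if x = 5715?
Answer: 1/11626505 ≈ 8.6010e-8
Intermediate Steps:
1/(x*646 + 7934615) = 1/(5715*646 + 7934615) = 1/(3691890 + 7934615) = 1/11626505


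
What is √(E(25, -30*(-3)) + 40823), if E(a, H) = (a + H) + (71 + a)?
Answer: √41034 ≈ 202.57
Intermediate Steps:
E(a, H) = 71 + H + 2*a (E(a, H) = (H + a) + (71 + a) = 71 + H + 2*a)
√(E(25, -30*(-3)) + 40823) = √((71 - 30*(-3) + 2*25) + 40823) = √((71 + 90 + 50) + 40823) = √(211 + 40823) = √41034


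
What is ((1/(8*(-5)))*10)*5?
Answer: -5/4 ≈ -1.2500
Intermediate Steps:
((1/(8*(-5)))*10)*5 = (((1/8)*(-1/5))*10)*5 = -1/40*10*5 = -1/4*5 = -5/4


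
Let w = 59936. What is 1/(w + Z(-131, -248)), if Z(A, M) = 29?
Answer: 1/59965 ≈ 1.6676e-5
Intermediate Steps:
1/(w + Z(-131, -248)) = 1/(59936 + 29) = 1/59965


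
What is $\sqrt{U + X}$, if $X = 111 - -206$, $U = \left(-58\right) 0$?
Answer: $\sqrt{317} \approx 17.805$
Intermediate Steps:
$U = 0$
$X = 317$ ($X = 111 + 206 = 317$)
$\sqrt{U + X} = \sqrt{0 + 317} = \sqrt{317}$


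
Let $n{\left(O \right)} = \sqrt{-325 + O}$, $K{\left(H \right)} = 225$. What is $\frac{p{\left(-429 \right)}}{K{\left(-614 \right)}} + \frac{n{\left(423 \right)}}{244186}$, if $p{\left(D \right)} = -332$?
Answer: $- \frac{332}{225} + \frac{7 \sqrt{2}}{244186} \approx -1.4755$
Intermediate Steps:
$\frac{p{\left(-429 \right)}}{K{\left(-614 \right)}} + \frac{n{\left(423 \right)}}{244186} = - \frac{332}{225} + \frac{\sqrt{-325 + 423}}{244186} = \left(-332\right) \frac{1}{225} + \sqrt{98} \cdot \frac{1}{244186} = - \frac{332}{225} + 7 \sqrt{2} \cdot \frac{1}{244186} = - \frac{332}{225} + \frac{7 \sqrt{2}}{244186}$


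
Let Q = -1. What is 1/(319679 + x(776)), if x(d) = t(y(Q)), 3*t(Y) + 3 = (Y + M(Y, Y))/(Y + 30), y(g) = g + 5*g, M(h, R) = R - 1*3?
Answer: 24/7672267 ≈ 3.1281e-6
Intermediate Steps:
M(h, R) = -3 + R (M(h, R) = R - 3 = -3 + R)
y(g) = 6*g
t(Y) = -1 + (-3 + 2*Y)/(3*(30 + Y)) (t(Y) = -1 + ((Y + (-3 + Y))/(Y + 30))/3 = -1 + ((-3 + 2*Y)/(30 + Y))/3 = -1 + (-3 + 2*Y)/(3*(30 + Y)))
x(d) = -29/24 (x(d) = (-93 - 6*(-1))/(3*(30 + 6*(-1))) = (-93 - 1*(-6))/(3*(30 - 6)) = (⅓)*(-93 + 6)/24 = (⅓)*(1/24)*(-87) = -29/24)
1/(319679 + x(776)) = 1/(319679 - 29/24) = 1/(7672267/24) = 24/7672267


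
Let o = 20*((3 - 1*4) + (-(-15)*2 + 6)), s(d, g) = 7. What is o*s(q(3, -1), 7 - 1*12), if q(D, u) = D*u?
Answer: 4900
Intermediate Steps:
o = 700 (o = 20*((3 - 4) + (-5*(-6) + 6)) = 20*(-1 + (30 + 6)) = 20*(-1 + 36) = 20*35 = 700)
o*s(q(3, -1), 7 - 1*12) = 700*7 = 4900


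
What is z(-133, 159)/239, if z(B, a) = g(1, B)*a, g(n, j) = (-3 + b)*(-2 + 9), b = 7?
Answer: 4452/239 ≈ 18.628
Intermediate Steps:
g(n, j) = 28 (g(n, j) = (-3 + 7)*(-2 + 9) = 4*7 = 28)
z(B, a) = 28*a
z(-133, 159)/239 = (28*159)/239 = 4452*(1/239) = 4452/239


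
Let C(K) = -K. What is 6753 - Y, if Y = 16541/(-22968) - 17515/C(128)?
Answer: 2431625555/367488 ≈ 6616.9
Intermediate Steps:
Y = 50020909/367488 (Y = 16541/(-22968) - 17515/((-1*128)) = 16541*(-1/22968) - 17515/(-128) = -16541/22968 - 17515*(-1/128) = -16541/22968 + 17515/128 = 50020909/367488 ≈ 136.12)
6753 - Y = 6753 - 1*50020909/367488 = 6753 - 50020909/367488 = 2431625555/367488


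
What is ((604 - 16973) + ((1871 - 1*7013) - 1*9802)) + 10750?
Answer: -20563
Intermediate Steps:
((604 - 16973) + ((1871 - 1*7013) - 1*9802)) + 10750 = (-16369 + ((1871 - 7013) - 9802)) + 10750 = (-16369 + (-5142 - 9802)) + 10750 = (-16369 - 14944) + 10750 = -31313 + 10750 = -20563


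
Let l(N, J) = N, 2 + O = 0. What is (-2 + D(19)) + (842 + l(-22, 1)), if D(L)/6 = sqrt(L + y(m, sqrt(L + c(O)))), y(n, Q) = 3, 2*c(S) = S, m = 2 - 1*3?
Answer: 818 + 6*sqrt(22) ≈ 846.14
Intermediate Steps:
m = -1 (m = 2 - 3 = -1)
O = -2 (O = -2 + 0 = -2)
c(S) = S/2
D(L) = 6*sqrt(3 + L) (D(L) = 6*sqrt(L + 3) = 6*sqrt(3 + L))
(-2 + D(19)) + (842 + l(-22, 1)) = (-2 + 6*sqrt(3 + 19)) + (842 - 22) = (-2 + 6*sqrt(22)) + 820 = 818 + 6*sqrt(22)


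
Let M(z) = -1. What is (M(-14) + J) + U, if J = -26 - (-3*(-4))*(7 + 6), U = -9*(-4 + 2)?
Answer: -165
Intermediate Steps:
U = 18 (U = -9*(-2) = 18)
J = -182 (J = -26 - 12*13 = -26 - 1*156 = -26 - 156 = -182)
(M(-14) + J) + U = (-1 - 182) + 18 = -183 + 18 = -165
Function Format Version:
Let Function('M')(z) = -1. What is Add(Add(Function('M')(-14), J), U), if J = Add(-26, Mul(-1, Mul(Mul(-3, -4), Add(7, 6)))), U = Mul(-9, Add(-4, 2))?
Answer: -165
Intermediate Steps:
U = 18 (U = Mul(-9, -2) = 18)
J = -182 (J = Add(-26, Mul(-1, Mul(12, 13))) = Add(-26, Mul(-1, 156)) = Add(-26, -156) = -182)
Add(Add(Function('M')(-14), J), U) = Add(Add(-1, -182), 18) = Add(-183, 18) = -165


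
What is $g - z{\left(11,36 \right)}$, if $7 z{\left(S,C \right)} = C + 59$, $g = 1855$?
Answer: $\frac{12890}{7} \approx 1841.4$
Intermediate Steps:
$z{\left(S,C \right)} = \frac{59}{7} + \frac{C}{7}$ ($z{\left(S,C \right)} = \frac{C + 59}{7} = \frac{59 + C}{7} = \frac{59}{7} + \frac{C}{7}$)
$g - z{\left(11,36 \right)} = 1855 - \left(\frac{59}{7} + \frac{1}{7} \cdot 36\right) = 1855 - \left(\frac{59}{7} + \frac{36}{7}\right) = 1855 - \frac{95}{7} = \frac{12890}{7}$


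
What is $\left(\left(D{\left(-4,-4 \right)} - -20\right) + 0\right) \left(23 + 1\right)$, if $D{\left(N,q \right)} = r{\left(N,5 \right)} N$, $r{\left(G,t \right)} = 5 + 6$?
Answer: $-576$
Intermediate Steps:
$r{\left(G,t \right)} = 11$
$D{\left(N,q \right)} = 11 N$
$\left(\left(D{\left(-4,-4 \right)} - -20\right) + 0\right) \left(23 + 1\right) = \left(\left(11 \left(-4\right) - -20\right) + 0\right) \left(23 + 1\right) = \left(\left(-44 + 20\right) + 0\right) 24 = \left(-24 + 0\right) 24 = \left(-24\right) 24 = -576$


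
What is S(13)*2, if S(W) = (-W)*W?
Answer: -338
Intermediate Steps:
S(W) = -W²
S(13)*2 = -1*13²*2 = -1*169*2 = -169*2 = -338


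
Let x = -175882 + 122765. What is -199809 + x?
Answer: -252926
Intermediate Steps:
x = -53117
-199809 + x = -199809 - 53117 = -252926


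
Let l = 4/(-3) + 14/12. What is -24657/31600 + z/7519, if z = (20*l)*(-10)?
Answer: -553027949/712801200 ≈ -0.77585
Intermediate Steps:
l = -⅙ (l = 4*(-⅓) + 14*(1/12) = -4/3 + 7/6 = -⅙ ≈ -0.16667)
z = 100/3 (z = (20*(-⅙))*(-10) = -10/3*(-10) = 100/3 ≈ 33.333)
-24657/31600 + z/7519 = -24657/31600 + (100/3)/7519 = -24657*1/31600 + (100/3)*(1/7519) = -24657/31600 + 100/22557 = -553027949/712801200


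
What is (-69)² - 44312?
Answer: -39551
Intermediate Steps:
(-69)² - 44312 = 4761 - 44312 = -39551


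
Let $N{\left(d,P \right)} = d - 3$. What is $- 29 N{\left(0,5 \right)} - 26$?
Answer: $61$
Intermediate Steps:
$N{\left(d,P \right)} = -3 + d$
$- 29 N{\left(0,5 \right)} - 26 = - 29 \left(-3 + 0\right) - 26 = \left(-29\right) \left(-3\right) - 26 = 87 - 26 = 61$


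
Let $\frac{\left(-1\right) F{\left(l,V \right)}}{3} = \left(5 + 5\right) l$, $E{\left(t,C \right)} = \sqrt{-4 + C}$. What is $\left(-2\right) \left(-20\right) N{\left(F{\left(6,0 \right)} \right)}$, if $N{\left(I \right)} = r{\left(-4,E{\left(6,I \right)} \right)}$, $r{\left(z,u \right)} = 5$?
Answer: $200$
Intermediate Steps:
$F{\left(l,V \right)} = - 30 l$ ($F{\left(l,V \right)} = - 3 \left(5 + 5\right) l = - 3 \cdot 10 l = - 30 l$)
$N{\left(I \right)} = 5$
$\left(-2\right) \left(-20\right) N{\left(F{\left(6,0 \right)} \right)} = \left(-2\right) \left(-20\right) 5 = 40 \cdot 5 = 200$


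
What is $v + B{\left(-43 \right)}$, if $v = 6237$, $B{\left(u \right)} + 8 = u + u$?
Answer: $6143$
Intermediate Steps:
$B{\left(u \right)} = -8 + 2 u$ ($B{\left(u \right)} = -8 + \left(u + u\right) = -8 + 2 u$)
$v + B{\left(-43 \right)} = 6237 + \left(-8 + 2 \left(-43\right)\right) = 6237 - 94 = 6143$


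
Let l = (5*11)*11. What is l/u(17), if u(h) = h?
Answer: 605/17 ≈ 35.588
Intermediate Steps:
l = 605 (l = 55*11 = 605)
l/u(17) = 605/17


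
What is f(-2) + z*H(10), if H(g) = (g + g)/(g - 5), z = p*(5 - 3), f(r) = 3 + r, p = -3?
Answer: -23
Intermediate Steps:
z = -6 (z = -3*(5 - 3) = -3*2 = -6)
H(g) = 2*g/(-5 + g) (H(g) = (2*g)/(-5 + g) = 2*g/(-5 + g))
f(-2) + z*H(10) = (3 - 2) - 12*10/(-5 + 10) = 1 - 12*10/5 = 1 - 6*4 = 1 - 24 = -23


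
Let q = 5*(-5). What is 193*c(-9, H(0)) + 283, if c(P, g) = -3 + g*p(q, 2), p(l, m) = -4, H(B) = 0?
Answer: -296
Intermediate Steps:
q = -25
c(P, g) = -3 - 4*g (c(P, g) = -3 + g*(-4) = -3 - 4*g)
193*c(-9, H(0)) + 283 = 193*(-3 - 4*0) + 283 = 193*(-3 + 0) + 283 = 193*(-3) + 283 = -579 + 283 = -296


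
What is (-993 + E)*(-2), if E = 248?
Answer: 1490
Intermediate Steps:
(-993 + E)*(-2) = (-993 + 248)*(-2) = -745*(-2) = 1490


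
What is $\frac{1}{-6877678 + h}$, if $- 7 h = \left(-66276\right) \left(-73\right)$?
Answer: $- \frac{1}{7568842} \approx -1.3212 \cdot 10^{-7}$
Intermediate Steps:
$h = -691164$ ($h = - \frac{\left(-66276\right) \left(-73\right)}{7} = \left(- \frac{1}{7}\right) 4838148 = -691164$)
$\frac{1}{-6877678 + h} = \frac{1}{-6877678 - 691164} = \frac{1}{-7568842} = - \frac{1}{7568842}$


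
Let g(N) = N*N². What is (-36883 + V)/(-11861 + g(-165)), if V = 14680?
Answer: 22203/4503986 ≈ 0.0049296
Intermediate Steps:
g(N) = N³
(-36883 + V)/(-11861 + g(-165)) = (-36883 + 14680)/(-11861 + (-165)³) = -22203/(-11861 - 4492125) = -22203/(-4503986) = -22203*(-1/4503986) = 22203/4503986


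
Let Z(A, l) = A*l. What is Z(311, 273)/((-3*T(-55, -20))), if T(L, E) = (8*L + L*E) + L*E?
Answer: -28301/1760 ≈ -16.080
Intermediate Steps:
T(L, E) = 8*L + 2*E*L (T(L, E) = (8*L + E*L) + E*L = 8*L + 2*E*L)
Z(311, 273)/((-3*T(-55, -20))) = (311*273)/((-6*(-55)*(4 - 20))) = 84903/((-6*(-55)*(-16))) = 84903/((-3*1760)) = 84903/(-5280) = 84903*(-1/5280) = -28301/1760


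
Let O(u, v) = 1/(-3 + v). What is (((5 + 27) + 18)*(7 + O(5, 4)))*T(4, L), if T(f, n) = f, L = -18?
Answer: 1600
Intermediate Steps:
(((5 + 27) + 18)*(7 + O(5, 4)))*T(4, L) = (((5 + 27) + 18)*(7 + 1/(-3 + 4)))*4 = ((32 + 18)*(7 + 1/1))*4 = (50*(7 + 1))*4 = (50*8)*4 = 400*4 = 1600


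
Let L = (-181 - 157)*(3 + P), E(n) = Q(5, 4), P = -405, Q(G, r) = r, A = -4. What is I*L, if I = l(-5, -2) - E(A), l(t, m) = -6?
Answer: -1358760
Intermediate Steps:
E(n) = 4
I = -10 (I = -6 - 1*4 = -6 - 4 = -10)
L = 135876 (L = (-181 - 157)*(3 - 405) = -338*(-402) = 135876)
I*L = -10*135876 = -1358760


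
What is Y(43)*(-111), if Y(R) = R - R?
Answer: 0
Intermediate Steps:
Y(R) = 0
Y(43)*(-111) = 0*(-111) = 0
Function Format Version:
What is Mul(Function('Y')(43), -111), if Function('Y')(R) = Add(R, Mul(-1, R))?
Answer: 0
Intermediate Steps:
Function('Y')(R) = 0
Mul(Function('Y')(43), -111) = Mul(0, -111) = 0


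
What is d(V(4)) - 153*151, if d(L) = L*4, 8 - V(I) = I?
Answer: -23087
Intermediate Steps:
V(I) = 8 - I
d(L) = 4*L
d(V(4)) - 153*151 = 4*(8 - 1*4) - 153*151 = 4*(8 - 4) - 23103 = 4*4 - 23103 = 16 - 23103 = -23087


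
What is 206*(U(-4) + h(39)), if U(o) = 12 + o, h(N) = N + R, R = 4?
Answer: 10506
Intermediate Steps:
h(N) = 4 + N (h(N) = N + 4 = 4 + N)
206*(U(-4) + h(39)) = 206*((12 - 4) + (4 + 39)) = 206*(8 + 43) = 206*51 = 10506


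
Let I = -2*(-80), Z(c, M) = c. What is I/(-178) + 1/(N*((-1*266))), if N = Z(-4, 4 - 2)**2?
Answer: -340569/378784 ≈ -0.89911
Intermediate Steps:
I = 160
N = 16 (N = (-4)**2 = 16)
I/(-178) + 1/(N*((-1*266))) = 160/(-178) + 1/(16*((-1*266))) = 160*(-1/178) + (1/16)/(-266) = -80/89 + (1/16)*(-1/266) = -80/89 - 1/4256 = -340569/378784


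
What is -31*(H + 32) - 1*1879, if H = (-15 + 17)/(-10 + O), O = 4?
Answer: -8582/3 ≈ -2860.7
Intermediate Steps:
H = -1/3 (H = (-15 + 17)/(-10 + 4) = 2/(-6) = 2*(-1/6) = -1/3 ≈ -0.33333)
-31*(H + 32) - 1*1879 = -31*(-1/3 + 32) - 1*1879 = -31*95/3 - 1879 = -2945/3 - 1879 = -8582/3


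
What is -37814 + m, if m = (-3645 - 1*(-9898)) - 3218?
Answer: -34779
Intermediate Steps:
m = 3035 (m = (-3645 + 9898) - 3218 = 6253 - 3218 = 3035)
-37814 + m = -37814 + 3035 = -34779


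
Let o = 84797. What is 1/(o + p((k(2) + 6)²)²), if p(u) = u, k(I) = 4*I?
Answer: 1/123213 ≈ 8.1160e-6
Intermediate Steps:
1/(o + p((k(2) + 6)²)²) = 1/(84797 + ((4*2 + 6)²)²) = 1/(84797 + ((8 + 6)²)²) = 1/(84797 + (14²)²) = 1/(84797 + 196²) = 1/(84797 + 38416) = 1/123213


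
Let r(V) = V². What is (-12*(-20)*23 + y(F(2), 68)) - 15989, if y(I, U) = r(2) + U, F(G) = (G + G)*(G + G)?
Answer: -10397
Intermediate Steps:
F(G) = 4*G² (F(G) = (2*G)*(2*G) = 4*G²)
y(I, U) = 4 + U (y(I, U) = 2² + U = 4 + U)
(-12*(-20)*23 + y(F(2), 68)) - 15989 = (-12*(-20)*23 + (4 + 68)) - 15989 = (240*23 + 72) - 15989 = (5520 + 72) - 15989 = 5592 - 15989 = -10397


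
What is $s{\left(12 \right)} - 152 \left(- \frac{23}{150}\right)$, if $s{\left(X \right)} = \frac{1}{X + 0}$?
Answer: $\frac{2339}{100} \approx 23.39$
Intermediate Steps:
$s{\left(X \right)} = \frac{1}{X}$
$s{\left(12 \right)} - 152 \left(- \frac{23}{150}\right) = \frac{1}{12} - 152 \left(- \frac{23}{150}\right) = \frac{1}{12} - 152 \left(\left(-23\right) \frac{1}{150}\right) = \frac{1}{12} - - \frac{1748}{75} = \frac{1}{12} + \frac{1748}{75} = \frac{2339}{100}$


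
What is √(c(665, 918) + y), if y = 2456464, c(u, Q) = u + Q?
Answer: √2458047 ≈ 1567.8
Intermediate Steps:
c(u, Q) = Q + u
√(c(665, 918) + y) = √((918 + 665) + 2456464) = √(1583 + 2456464) = √2458047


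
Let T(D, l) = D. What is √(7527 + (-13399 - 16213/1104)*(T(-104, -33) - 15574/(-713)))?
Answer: √9025024305362/2852 ≈ 1053.4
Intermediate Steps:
√(7527 + (-13399 - 16213/1104)*(T(-104, -33) - 15574/(-713))) = √(7527 + (-13399 - 16213/1104)*(-104 - 15574/(-713))) = √(7527 + (-13399 - 16213*1/1104)*(-104 - 15574*(-1/713))) = √(7527 + (-13399 - 16213/1104)*(-104 + 15574/713)) = √(7527 - 14808709/1104*(-58578/713)) = √(7527 + 144577425967/131192) = √(145564908151/131192) = √9025024305362/2852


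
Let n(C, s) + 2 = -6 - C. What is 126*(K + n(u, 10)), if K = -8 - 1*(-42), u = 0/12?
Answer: 3276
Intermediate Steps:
u = 0 (u = 0*(1/12) = 0)
n(C, s) = -8 - C (n(C, s) = -2 + (-6 - C) = -8 - C)
K = 34 (K = -8 + 42 = 34)
126*(K + n(u, 10)) = 126*(34 + (-8 - 1*0)) = 126*(34 + (-8 + 0)) = 126*(34 - 8) = 126*26 = 3276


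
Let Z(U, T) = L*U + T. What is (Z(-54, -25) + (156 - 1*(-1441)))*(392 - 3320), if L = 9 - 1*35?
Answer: -8713728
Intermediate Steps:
L = -26 (L = 9 - 35 = -26)
Z(U, T) = T - 26*U (Z(U, T) = -26*U + T = T - 26*U)
(Z(-54, -25) + (156 - 1*(-1441)))*(392 - 3320) = ((-25 - 26*(-54)) + (156 - 1*(-1441)))*(392 - 3320) = ((-25 + 1404) + (156 + 1441))*(-2928) = (1379 + 1597)*(-2928) = 2976*(-2928) = -8713728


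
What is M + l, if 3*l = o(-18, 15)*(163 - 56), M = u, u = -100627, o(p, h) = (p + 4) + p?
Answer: -305305/3 ≈ -1.0177e+5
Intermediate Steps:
o(p, h) = 4 + 2*p (o(p, h) = (4 + p) + p = 4 + 2*p)
M = -100627
l = -3424/3 (l = ((4 + 2*(-18))*(163 - 56))/3 = ((4 - 36)*107)/3 = (-32*107)/3 = (1/3)*(-3424) = -3424/3 ≈ -1141.3)
M + l = -100627 - 3424/3 = -305305/3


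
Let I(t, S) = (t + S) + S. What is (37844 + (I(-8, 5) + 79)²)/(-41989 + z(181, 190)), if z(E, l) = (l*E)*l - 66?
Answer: 8881/1298409 ≈ 0.0068399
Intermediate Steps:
I(t, S) = t + 2*S (I(t, S) = (S + t) + S = t + 2*S)
z(E, l) = -66 + E*l² (z(E, l) = (E*l)*l - 66 = E*l² - 66 = -66 + E*l²)
(37844 + (I(-8, 5) + 79)²)/(-41989 + z(181, 190)) = (37844 + ((-8 + 2*5) + 79)²)/(-41989 + (-66 + 181*190²)) = (37844 + ((-8 + 10) + 79)²)/(-41989 + (-66 + 181*36100)) = (37844 + (2 + 79)²)/(-41989 + (-66 + 6534100)) = (37844 + 81²)/(-41989 + 6534034) = (37844 + 6561)/6492045 = 44405*(1/6492045) = 8881/1298409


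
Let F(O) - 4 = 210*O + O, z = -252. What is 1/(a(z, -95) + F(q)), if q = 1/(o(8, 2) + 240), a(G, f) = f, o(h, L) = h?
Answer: -248/22357 ≈ -0.011093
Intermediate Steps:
q = 1/248 (q = 1/(8 + 240) = 1/248 ≈ 0.0040323)
F(O) = 4 + 211*O (F(O) = 4 + (210*O + O) = 4 + 211*O)
1/(a(z, -95) + F(q)) = 1/(-95 + (4 + 211*(1/248))) = 1/(-95 + (4 + 211/248)) = 1/(-95 + 1203/248) = 1/(-22357/248) = -248/22357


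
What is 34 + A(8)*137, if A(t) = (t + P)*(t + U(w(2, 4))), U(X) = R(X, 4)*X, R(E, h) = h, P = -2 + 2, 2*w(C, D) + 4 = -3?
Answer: -6542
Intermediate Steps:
w(C, D) = -7/2 (w(C, D) = -2 + (½)*(-3) = -2 - 3/2 = -7/2)
P = 0
U(X) = 4*X
A(t) = t*(-14 + t) (A(t) = (t + 0)*(t + 4*(-7/2)) = t*(t - 14) = t*(-14 + t))
34 + A(8)*137 = 34 + (8*(-14 + 8))*137 = 34 + (8*(-6))*137 = 34 - 48*137 = 34 - 6576 = -6542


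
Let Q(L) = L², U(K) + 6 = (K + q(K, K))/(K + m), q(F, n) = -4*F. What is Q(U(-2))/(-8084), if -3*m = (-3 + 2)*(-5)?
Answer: -1764/244541 ≈ -0.0072135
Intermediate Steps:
m = -5/3 (m = -(-3 + 2)*(-5)/3 = -(-1)*(-5)/3 = -⅓*5 = -5/3 ≈ -1.6667)
U(K) = -6 - 3*K/(-5/3 + K) (U(K) = -6 + (K - 4*K)/(K - 5/3) = -6 + (-3*K)/(-5/3 + K) = -6 - 3*K/(-5/3 + K))
Q(U(-2))/(-8084) = (3*(10 - 9*(-2))/(-5 + 3*(-2)))²/(-8084) = (3*(10 + 18)/(-5 - 6))²*(-1/8084) = (3*28/(-11))²*(-1/8084) = (3*(-1/11)*28)²*(-1/8084) = (-84/11)²*(-1/8084) = (7056/121)*(-1/8084) = -1764/244541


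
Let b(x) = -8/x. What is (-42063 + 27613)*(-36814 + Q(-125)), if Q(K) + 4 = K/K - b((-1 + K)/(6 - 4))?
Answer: 33516471550/63 ≈ 5.3201e+8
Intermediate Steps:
Q(K) = -3 + 8/(-1/2 + K/2) (Q(K) = -4 + (K/K - (-8)/((-1 + K)/(6 - 4))) = -4 + (1 - (-8)/((-1 + K)/2)) = -4 + (1 - (-8)/((-1 + K)*(1/2))) = -4 + (1 - (-8)/(-1/2 + K/2)) = -4 + (1 + 8/(-1/2 + K/2)) = -3 + 8/(-1/2 + K/2))
(-42063 + 27613)*(-36814 + Q(-125)) = (-42063 + 27613)*(-36814 + (19 - 3*(-125))/(-1 - 125)) = -14450*(-36814 + (19 + 375)/(-126)) = -14450*(-36814 - 1/126*394) = -14450*(-36814 - 197/63) = -14450*(-2319479/63) = 33516471550/63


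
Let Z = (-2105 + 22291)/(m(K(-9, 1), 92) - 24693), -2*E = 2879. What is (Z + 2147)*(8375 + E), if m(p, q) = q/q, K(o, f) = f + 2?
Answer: 367536682799/24692 ≈ 1.4885e+7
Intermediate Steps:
E = -2879/2 (E = -½*2879 = -2879/2 ≈ -1439.5)
K(o, f) = 2 + f
m(p, q) = 1
Z = -10093/12346 (Z = (-2105 + 22291)/(1 - 24693) = 20186/(-24692) = 20186*(-1/24692) = -10093/12346 ≈ -0.81751)
(Z + 2147)*(8375 + E) = (-10093/12346 + 2147)*(8375 - 2879/2) = (26496769/12346)*(13871/2) = 367536682799/24692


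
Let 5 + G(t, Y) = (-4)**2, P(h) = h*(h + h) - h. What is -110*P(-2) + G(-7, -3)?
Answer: -1089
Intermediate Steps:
P(h) = -h + 2*h**2 (P(h) = h*(2*h) - h = 2*h**2 - h = -h + 2*h**2)
G(t, Y) = 11 (G(t, Y) = -5 + (-4)**2 = -5 + 16 = 11)
-110*P(-2) + G(-7, -3) = -110*(-2*(-1 + 2*(-2))) + 11 = -110*(-2*(-1 - 4)) + 11 = -110*(-2*(-5)) + 11 = -110*10 + 11 = -11*100 + 11 = -1100 + 11 = -1089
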